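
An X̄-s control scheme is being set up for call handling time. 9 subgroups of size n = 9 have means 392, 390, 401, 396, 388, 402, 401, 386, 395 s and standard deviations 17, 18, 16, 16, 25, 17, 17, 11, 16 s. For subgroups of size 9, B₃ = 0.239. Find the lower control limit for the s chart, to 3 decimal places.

s̄ = (17 + 18 + 16 + 16 + 25 + 17 + 17 + 11 + 16) / 9 = 17.0000
LCL_s = B₃·s̄ = 0.239 × 17.0000 = 4.0630

4.063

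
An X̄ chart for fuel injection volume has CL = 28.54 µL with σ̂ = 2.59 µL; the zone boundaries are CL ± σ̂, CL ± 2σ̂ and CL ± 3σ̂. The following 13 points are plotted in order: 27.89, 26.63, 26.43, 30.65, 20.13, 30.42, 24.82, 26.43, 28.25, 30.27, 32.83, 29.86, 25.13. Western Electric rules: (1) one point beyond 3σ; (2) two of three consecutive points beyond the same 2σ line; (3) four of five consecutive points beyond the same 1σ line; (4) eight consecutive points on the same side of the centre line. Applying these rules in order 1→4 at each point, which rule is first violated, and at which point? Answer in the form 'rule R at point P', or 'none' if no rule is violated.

rule 1 at point 5

Zone of each point (C = within 1σ̂, B = 1σ̂–2σ̂, A = 2σ̂–3σ̂, * = beyond 3σ̂; sign = side of CL): 1:-C, 2:-C, 3:-C, 4:+C, 5:-*, 6:+C, 7:-B, 8:-C, 9:-C, 10:+C, 11:+B, 12:+C, 13:-B
Rule 1 (one point beyond the 3σ limits) is satisfied at point 5.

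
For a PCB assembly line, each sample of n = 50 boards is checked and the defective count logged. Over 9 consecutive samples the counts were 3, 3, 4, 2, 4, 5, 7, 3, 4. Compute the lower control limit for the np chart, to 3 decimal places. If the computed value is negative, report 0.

p̄ = Σdᵢ / (k·n) = 35 / (9 × 50) = 0.07778
LCL = np̄ − 3·√(np̄(1−p̄)) = 3.8889 − 3 × 1.8938 = -1.7925 → 0 (negative, so LCL = 0)

0.000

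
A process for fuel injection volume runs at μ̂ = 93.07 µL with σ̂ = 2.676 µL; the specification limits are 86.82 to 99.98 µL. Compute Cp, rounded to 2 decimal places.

0.82

Cp = (USL − LSL) / (6σ̂) = (99.98 − 86.82) / (6 × 2.676) = 13.1600 / 16.0560 = 0.8196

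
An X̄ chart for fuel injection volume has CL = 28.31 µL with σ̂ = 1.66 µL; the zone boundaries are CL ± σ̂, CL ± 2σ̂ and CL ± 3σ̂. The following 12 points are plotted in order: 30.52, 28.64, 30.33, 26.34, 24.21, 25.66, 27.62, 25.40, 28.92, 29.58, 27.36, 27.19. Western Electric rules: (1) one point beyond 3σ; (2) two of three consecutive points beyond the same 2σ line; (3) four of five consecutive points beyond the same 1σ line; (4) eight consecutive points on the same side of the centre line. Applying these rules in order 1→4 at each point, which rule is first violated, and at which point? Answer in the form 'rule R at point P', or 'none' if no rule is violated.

rule 3 at point 8

Zone of each point (C = within 1σ̂, B = 1σ̂–2σ̂, A = 2σ̂–3σ̂, * = beyond 3σ̂; sign = side of CL): 1:+B, 2:+C, 3:+B, 4:-B, 5:-A, 6:-B, 7:-C, 8:-B, 9:+C, 10:+C, 11:-C, 12:-C
Rule 3 (four of five consecutive points beyond the same 1σ limit) is satisfied at point 8.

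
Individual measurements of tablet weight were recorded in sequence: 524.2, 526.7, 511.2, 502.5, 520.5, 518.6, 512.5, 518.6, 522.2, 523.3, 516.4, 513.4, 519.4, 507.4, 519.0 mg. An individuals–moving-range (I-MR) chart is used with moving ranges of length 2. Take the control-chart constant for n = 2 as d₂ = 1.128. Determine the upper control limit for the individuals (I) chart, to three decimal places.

536.627

X̄ = (524.2 + 526.7 + 511.2 + 502.5 + 520.5 + 518.6 + 512.5 + 518.6 + 522.2 + 523.3 + 516.4 + 513.4 + 519.4 + 507.4 + 519.0) / 15 = 517.0600
Moving ranges: 2.5, 15.5, 8.7, 18.0, 1.9, 6.1, 6.1, 3.6, 1.1, 6.9, 3.0, 6.0, 12.0, 11.6; M̄R̄ = 103.0000 / 14 = 7.3571
UCL = X̄ + 3·M̄R̄/d₂ = 517.0600 + 3 × 7.3571 / 1.128 = 536.6269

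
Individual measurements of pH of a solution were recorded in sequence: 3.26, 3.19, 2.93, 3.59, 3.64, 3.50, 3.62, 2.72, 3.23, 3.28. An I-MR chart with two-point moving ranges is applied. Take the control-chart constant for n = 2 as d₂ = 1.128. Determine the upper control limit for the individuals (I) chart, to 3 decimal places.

X̄ = (3.26 + 3.19 + 2.93 + 3.59 + 3.64 + 3.50 + 3.62 + 2.72 + 3.23 + 3.28) / 10 = 3.2960
Moving ranges: 0.07, 0.26, 0.66, 0.05, 0.14, 0.12, 0.90, 0.51, 0.05; M̄R̄ = 2.7600 / 9 = 0.3067
UCL = X̄ + 3·M̄R̄/d₂ = 3.2960 + 3 × 0.3067 / 1.128 = 4.1116

4.112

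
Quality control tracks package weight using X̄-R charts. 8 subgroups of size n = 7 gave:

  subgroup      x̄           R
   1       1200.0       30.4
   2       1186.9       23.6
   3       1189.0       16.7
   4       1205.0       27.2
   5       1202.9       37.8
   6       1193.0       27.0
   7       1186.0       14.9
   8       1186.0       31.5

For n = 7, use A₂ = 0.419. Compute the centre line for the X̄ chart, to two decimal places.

X̄̄ = (1200.0 + 1186.9 + 1189.0 + 1205.0 + 1202.9 + 1193.0 + 1186.0 + 1186.0) / 8 = 9548.8000 / 8 = 1193.6000
CL = X̄̄ = 1193.6000

1193.60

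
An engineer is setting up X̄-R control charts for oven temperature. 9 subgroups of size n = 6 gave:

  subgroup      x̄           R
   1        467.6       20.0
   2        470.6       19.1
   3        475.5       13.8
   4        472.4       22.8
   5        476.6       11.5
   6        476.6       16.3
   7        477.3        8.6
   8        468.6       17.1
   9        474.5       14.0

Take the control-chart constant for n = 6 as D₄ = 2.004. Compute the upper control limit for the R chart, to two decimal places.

31.89

R̄ = (20.0 + 19.1 + 13.8 + 22.8 + 11.5 + 16.3 + 8.6 + 17.1 + 14.0) / 9 = 143.2000 / 9 = 15.9111
UCL_R = D₄·R̄ = 2.004 × 15.9111 = 31.8859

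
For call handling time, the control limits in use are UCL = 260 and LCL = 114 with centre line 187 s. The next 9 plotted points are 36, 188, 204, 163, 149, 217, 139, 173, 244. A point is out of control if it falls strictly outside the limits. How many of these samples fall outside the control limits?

1

Compare each point to [114, 260]: sample 1 = 36 < LCL.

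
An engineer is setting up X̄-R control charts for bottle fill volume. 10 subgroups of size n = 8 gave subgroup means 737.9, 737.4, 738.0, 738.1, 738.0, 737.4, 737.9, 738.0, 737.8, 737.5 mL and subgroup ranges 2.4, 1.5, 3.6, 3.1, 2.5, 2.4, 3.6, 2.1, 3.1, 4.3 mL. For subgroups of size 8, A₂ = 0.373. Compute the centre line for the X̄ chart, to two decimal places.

X̄̄ = (737.9 + 737.4 + 738.0 + 738.1 + 738.0 + 737.4 + 737.9 + 738.0 + 737.8 + 737.5) / 10 = 7378.0000 / 10 = 737.8000
CL = X̄̄ = 737.8000

737.80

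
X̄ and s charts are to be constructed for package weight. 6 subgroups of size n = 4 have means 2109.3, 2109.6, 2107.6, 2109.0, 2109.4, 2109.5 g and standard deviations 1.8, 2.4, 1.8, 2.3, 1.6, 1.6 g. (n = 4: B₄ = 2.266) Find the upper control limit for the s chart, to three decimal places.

4.343

s̄ = (1.8 + 2.4 + 1.8 + 2.3 + 1.6 + 1.6) / 6 = 1.9167
UCL_s = B₄·s̄ = 2.266 × 1.9167 = 4.3432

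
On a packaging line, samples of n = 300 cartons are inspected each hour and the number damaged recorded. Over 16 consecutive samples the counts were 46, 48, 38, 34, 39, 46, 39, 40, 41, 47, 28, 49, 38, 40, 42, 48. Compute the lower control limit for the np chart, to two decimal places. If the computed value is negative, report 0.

23.51

p̄ = Σdᵢ / (k·n) = 663 / (16 × 300) = 0.13812
LCL = np̄ − 3·√(np̄(1−p̄)) = 41.4375 − 3 × 5.9761 = 23.5092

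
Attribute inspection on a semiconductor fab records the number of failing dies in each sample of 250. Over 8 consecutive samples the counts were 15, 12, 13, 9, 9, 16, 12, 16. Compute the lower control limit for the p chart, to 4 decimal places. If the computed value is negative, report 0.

p̄ = Σdᵢ / (k·n) = 102 / (8 × 250) = 0.05100
LCL = p̄ − 3·√(p̄(1−p̄)/n) = 0.05100 − 3 × 0.01391 = 0.00926

0.0093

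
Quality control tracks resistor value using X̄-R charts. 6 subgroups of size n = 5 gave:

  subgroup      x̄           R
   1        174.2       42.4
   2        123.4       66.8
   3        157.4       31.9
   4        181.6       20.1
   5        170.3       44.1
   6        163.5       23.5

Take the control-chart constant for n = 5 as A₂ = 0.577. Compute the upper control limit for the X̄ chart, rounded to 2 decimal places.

X̄̄ = (174.2 + 123.4 + 157.4 + 181.6 + 170.3 + 163.5) / 6 = 970.4000 / 6 = 161.7333
R̄ = (42.4 + 66.8 + 31.9 + 20.1 + 44.1 + 23.5) / 6 = 228.8000 / 6 = 38.1333
UCL = X̄̄ + A₂·R̄ = 161.7333 + 0.577 × 38.1333 = 183.7363

183.74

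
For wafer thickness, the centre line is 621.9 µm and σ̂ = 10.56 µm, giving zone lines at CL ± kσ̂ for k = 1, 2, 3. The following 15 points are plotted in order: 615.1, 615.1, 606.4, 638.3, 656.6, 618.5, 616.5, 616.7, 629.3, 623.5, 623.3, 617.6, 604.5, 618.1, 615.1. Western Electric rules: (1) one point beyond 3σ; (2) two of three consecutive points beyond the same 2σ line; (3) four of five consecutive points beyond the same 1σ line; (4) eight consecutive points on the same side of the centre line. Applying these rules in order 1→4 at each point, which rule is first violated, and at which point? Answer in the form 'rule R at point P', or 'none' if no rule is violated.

Zone of each point (C = within 1σ̂, B = 1σ̂–2σ̂, A = 2σ̂–3σ̂, * = beyond 3σ̂; sign = side of CL): 1:-C, 2:-C, 3:-B, 4:+B, 5:+*, 6:-C, 7:-C, 8:-C, 9:+C, 10:+C, 11:+C, 12:-C, 13:-B, 14:-C, 15:-C
Rule 1 (one point beyond the 3σ limits) is satisfied at point 5.

rule 1 at point 5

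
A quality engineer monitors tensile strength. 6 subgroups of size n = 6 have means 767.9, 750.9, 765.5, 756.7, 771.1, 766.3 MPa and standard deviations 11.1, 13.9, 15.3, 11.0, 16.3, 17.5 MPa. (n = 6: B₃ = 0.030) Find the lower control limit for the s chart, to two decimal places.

0.43

s̄ = (11.1 + 13.9 + 15.3 + 11.0 + 16.3 + 17.5) / 6 = 14.1833
LCL_s = B₃·s̄ = 0.030 × 14.1833 = 0.4255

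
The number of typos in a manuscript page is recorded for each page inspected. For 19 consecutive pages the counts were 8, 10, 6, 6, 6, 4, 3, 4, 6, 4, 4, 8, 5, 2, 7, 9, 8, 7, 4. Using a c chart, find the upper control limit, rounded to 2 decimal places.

13.09

c̄ = (8 + 10 + 6 + 6 + 6 + 4 + 3 + 4 + 6 + 4 + 4 + 8 + 5 + 2 + 7 + 9 + 8 + 7 + 4) / 19 = 111 / 19 = 5.8421
UCL = c̄ + 3√c̄ = 5.8421 + 3 × √5.8421 = 5.8421 + 3 × 2.4170 = 13.0932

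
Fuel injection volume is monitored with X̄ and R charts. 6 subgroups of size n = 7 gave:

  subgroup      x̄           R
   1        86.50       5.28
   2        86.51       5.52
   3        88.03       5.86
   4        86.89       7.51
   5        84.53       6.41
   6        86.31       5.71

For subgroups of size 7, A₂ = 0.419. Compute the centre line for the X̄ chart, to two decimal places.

X̄̄ = (86.50 + 86.51 + 88.03 + 86.89 + 84.53 + 86.31) / 6 = 518.7700 / 6 = 86.4617
CL = X̄̄ = 86.4617

86.46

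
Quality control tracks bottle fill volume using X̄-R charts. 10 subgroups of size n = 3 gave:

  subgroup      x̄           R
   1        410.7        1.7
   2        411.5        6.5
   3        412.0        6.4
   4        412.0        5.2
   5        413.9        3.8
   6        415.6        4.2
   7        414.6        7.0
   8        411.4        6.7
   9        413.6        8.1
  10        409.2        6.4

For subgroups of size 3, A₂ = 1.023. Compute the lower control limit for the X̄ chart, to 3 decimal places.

X̄̄ = (410.7 + 411.5 + 412.0 + 412.0 + 413.9 + 415.6 + 414.6 + 411.4 + 413.6 + 409.2) / 10 = 4124.5000 / 10 = 412.4500
R̄ = (1.7 + 6.5 + 6.4 + 5.2 + 3.8 + 4.2 + 7.0 + 6.7 + 8.1 + 6.4) / 10 = 56.0000 / 10 = 5.6000
LCL = X̄̄ − A₂·R̄ = 412.4500 − 1.023 × 5.6000 = 406.7212

406.721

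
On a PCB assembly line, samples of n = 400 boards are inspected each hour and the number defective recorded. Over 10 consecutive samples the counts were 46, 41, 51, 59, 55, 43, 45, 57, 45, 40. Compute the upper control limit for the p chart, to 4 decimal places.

p̄ = Σdᵢ / (k·n) = 482 / (10 × 400) = 0.12050
UCL = p̄ + 3·√(p̄(1−p̄)/n) = 0.12050 + 3 × √(0.12050×0.87950/400) = 0.12050 + 3 × 0.01628 = 0.16933

0.1693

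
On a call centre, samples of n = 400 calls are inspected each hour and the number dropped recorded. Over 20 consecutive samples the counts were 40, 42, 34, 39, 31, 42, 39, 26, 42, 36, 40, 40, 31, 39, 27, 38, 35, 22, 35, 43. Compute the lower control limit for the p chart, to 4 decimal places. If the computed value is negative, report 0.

0.0472

p̄ = Σdᵢ / (k·n) = 721 / (20 × 400) = 0.09012
LCL = p̄ − 3·√(p̄(1−p̄)/n) = 0.09012 − 3 × 0.01432 = 0.04717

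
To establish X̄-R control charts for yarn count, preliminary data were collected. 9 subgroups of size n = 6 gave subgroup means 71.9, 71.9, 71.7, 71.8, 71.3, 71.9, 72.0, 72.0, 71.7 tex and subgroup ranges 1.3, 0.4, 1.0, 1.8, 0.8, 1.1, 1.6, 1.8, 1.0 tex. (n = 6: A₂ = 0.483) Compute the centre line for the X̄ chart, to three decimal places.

71.800

X̄̄ = (71.9 + 71.9 + 71.7 + 71.8 + 71.3 + 71.9 + 72.0 + 72.0 + 71.7) / 9 = 646.2000 / 9 = 71.8000
CL = X̄̄ = 71.8000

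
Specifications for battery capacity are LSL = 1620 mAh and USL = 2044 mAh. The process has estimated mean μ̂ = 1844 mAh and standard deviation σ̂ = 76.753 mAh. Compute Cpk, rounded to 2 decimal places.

Cpu = (USL − μ̂) / (3σ̂) = (2044 − 1844) / (3 × 76.753) = 0.8686; Cpl = (μ̂ − LSL) / (3σ̂) = (1844 − 1620) / (3 × 76.753) = 0.9728; Cpk = min(Cpu, Cpl) = 0.8686

0.87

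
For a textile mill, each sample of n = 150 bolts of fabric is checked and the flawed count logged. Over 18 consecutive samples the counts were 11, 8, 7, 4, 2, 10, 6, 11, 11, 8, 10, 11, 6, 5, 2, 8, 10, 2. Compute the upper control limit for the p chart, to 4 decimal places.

p̄ = Σdᵢ / (k·n) = 132 / (18 × 150) = 0.04889
UCL = p̄ + 3·√(p̄(1−p̄)/n) = 0.04889 + 3 × √(0.04889×0.95111/150) = 0.04889 + 3 × 0.01761 = 0.10171

0.1017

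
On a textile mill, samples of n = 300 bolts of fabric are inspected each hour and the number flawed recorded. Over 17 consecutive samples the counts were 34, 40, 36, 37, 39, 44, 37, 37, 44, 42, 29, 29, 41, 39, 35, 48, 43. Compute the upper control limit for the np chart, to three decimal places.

p̄ = Σdᵢ / (k·n) = 654 / (17 × 300) = 0.12824
UCL = np̄ + 3·√(np̄(1−p̄)) = 38.4706 + 3 × √(38.4706×0.87176) = 38.4706 + 3 × 5.7911 = 55.8440

55.844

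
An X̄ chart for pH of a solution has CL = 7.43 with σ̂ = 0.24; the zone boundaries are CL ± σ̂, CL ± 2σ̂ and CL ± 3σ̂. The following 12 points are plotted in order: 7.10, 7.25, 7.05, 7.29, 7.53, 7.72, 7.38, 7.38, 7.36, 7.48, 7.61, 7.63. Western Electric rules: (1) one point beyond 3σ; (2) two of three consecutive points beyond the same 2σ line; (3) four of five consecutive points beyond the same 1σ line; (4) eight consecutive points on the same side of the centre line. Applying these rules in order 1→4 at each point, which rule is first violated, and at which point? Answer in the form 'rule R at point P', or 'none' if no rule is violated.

Zone of each point (C = within 1σ̂, B = 1σ̂–2σ̂, A = 2σ̂–3σ̂, * = beyond 3σ̂; sign = side of CL): 1:-B, 2:-C, 3:-B, 4:-C, 5:+C, 6:+B, 7:-C, 8:-C, 9:-C, 10:+C, 11:+C, 12:+C
No rule fires across all 12 points.

none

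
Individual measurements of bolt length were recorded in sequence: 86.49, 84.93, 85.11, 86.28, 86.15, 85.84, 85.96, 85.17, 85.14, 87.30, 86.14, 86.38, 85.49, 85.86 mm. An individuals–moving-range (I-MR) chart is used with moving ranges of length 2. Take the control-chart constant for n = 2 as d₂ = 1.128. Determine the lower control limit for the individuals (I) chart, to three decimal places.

84.011

X̄ = (86.49 + 84.93 + 85.11 + 86.28 + 86.15 + 85.84 + 85.96 + 85.17 + 85.14 + 87.30 + 86.14 + 86.38 + 85.49 + 85.86) / 14 = 85.8743
Moving ranges: 1.56, 0.18, 1.17, 0.13, 0.31, 0.12, 0.79, 0.03, 2.16, 1.16, 0.24, 0.89, 0.37; M̄R̄ = 9.1100 / 13 = 0.7008
LCL = X̄ − 3·M̄R̄/d₂ = 85.8743 − 3 × 0.7008 / 1.128 = 84.0105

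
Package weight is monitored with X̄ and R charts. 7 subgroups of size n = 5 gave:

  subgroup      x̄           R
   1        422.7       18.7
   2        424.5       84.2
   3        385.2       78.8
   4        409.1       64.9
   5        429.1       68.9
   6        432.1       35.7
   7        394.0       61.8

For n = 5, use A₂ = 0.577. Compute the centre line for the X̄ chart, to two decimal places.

413.81

X̄̄ = (422.7 + 424.5 + 385.2 + 409.1 + 429.1 + 432.1 + 394.0) / 7 = 2896.7000 / 7 = 413.8143
CL = X̄̄ = 413.8143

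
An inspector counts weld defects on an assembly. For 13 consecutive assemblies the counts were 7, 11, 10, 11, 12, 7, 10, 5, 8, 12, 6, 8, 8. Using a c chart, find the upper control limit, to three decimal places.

17.769

c̄ = (7 + 11 + 10 + 11 + 12 + 7 + 10 + 5 + 8 + 12 + 6 + 8 + 8) / 13 = 115 / 13 = 8.8462
UCL = c̄ + 3√c̄ = 8.8462 + 3 × √8.8462 = 8.8462 + 3 × 2.9742 = 17.7689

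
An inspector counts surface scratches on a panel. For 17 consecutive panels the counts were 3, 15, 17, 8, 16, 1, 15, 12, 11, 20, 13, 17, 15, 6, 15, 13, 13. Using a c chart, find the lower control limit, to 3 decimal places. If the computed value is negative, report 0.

c̄ = (3 + 15 + 17 + 8 + 16 + 1 + 15 + 12 + 11 + 20 + 13 + 17 + 15 + 6 + 15 + 13 + 13) / 17 = 210 / 17 = 12.3529
LCL = c̄ − 3√c̄ = 12.3529 − 3 × 3.5147 = 1.8089

1.809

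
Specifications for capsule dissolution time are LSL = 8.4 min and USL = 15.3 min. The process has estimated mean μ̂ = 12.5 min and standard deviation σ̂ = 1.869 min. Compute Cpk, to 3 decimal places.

0.499

Cpu = (USL − μ̂) / (3σ̂) = (15.3 − 12.5) / (3 × 1.869) = 0.4994; Cpl = (μ̂ − LSL) / (3σ̂) = (12.5 − 8.4) / (3 × 1.869) = 0.7312; Cpk = min(Cpu, Cpl) = 0.4994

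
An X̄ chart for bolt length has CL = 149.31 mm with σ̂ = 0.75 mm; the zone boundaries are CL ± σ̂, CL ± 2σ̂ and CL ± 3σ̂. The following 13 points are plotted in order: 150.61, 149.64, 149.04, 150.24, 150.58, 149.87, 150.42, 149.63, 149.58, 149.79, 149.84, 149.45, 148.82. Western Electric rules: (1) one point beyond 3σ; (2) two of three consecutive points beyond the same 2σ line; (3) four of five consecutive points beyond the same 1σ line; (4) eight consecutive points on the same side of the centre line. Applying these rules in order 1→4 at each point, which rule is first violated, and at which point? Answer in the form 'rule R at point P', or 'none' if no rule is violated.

rule 4 at point 11

Zone of each point (C = within 1σ̂, B = 1σ̂–2σ̂, A = 2σ̂–3σ̂, * = beyond 3σ̂; sign = side of CL): 1:+B, 2:+C, 3:-C, 4:+B, 5:+B, 6:+C, 7:+B, 8:+C, 9:+C, 10:+C, 11:+C, 12:+C, 13:-C
Rule 4 (eight consecutive points on the same side of the centre line) is satisfied at point 11.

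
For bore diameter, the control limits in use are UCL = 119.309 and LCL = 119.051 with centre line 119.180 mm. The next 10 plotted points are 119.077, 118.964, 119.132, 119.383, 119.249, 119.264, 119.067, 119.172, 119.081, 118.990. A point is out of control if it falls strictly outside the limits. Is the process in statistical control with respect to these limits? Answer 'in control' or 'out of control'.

out of control

Compare each point to [119.051, 119.309]: sample 2 = 118.964 < LCL; sample 4 = 119.383 > UCL; sample 10 = 118.990 < LCL.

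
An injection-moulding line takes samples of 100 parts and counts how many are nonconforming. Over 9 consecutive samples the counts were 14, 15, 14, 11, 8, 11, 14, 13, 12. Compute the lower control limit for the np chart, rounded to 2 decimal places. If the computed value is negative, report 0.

p̄ = Σdᵢ / (k·n) = 112 / (9 × 100) = 0.12444
LCL = np̄ − 3·√(np̄(1−p̄)) = 12.4444 − 3 × 3.3009 = 2.5418

2.54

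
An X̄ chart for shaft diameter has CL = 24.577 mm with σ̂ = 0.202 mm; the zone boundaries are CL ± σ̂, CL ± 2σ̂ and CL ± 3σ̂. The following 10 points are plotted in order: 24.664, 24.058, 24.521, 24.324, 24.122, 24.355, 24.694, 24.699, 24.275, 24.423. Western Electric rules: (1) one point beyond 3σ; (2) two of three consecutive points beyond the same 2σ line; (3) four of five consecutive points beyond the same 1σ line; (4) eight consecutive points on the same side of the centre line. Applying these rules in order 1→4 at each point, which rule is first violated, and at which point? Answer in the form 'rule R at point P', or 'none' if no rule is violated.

Zone of each point (C = within 1σ̂, B = 1σ̂–2σ̂, A = 2σ̂–3σ̂, * = beyond 3σ̂; sign = side of CL): 1:+C, 2:-A, 3:-C, 4:-B, 5:-A, 6:-B, 7:+C, 8:+C, 9:-B, 10:-C
Rule 3 (four of five consecutive points beyond the same 1σ limit) is satisfied at point 6.

rule 3 at point 6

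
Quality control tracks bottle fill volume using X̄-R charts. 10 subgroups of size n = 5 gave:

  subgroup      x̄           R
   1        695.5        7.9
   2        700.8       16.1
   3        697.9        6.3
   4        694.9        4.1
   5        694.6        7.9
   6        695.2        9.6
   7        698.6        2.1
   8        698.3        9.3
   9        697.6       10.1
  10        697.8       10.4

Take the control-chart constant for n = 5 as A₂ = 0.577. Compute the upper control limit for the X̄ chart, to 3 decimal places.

701.955

X̄̄ = (695.5 + 700.8 + 697.9 + 694.9 + 694.6 + 695.2 + 698.6 + 698.3 + 697.6 + 697.8) / 10 = 6971.2000 / 10 = 697.1200
R̄ = (7.9 + 16.1 + 6.3 + 4.1 + 7.9 + 9.6 + 2.1 + 9.3 + 10.1 + 10.4) / 10 = 83.8000 / 10 = 8.3800
UCL = X̄̄ + A₂·R̄ = 697.1200 + 0.577 × 8.3800 = 701.9553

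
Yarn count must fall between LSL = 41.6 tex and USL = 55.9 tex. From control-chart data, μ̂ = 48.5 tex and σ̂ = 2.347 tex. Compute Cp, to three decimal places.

Cp = (USL − LSL) / (6σ̂) = (55.9 − 41.6) / (6 × 2.347) = 14.3000 / 14.0820 = 1.0155

1.015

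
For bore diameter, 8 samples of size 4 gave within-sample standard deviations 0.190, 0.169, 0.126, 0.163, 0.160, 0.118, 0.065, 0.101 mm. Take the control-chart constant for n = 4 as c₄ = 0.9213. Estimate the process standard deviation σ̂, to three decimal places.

s̄ = (0.190 + 0.169 + 0.126 + 0.163 + 0.160 + 0.118 + 0.065 + 0.101) / 8 = 0.1365
σ̂ = s̄ / c₄ = 0.1365 / 0.9213 = 0.1482

0.148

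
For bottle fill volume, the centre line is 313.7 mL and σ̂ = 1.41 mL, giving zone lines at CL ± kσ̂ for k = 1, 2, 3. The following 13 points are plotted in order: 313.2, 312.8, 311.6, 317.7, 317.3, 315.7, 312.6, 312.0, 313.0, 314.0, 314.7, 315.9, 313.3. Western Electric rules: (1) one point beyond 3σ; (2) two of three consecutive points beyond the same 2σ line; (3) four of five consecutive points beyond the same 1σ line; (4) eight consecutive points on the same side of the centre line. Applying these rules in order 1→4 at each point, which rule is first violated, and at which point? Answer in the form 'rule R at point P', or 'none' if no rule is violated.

rule 2 at point 5

Zone of each point (C = within 1σ̂, B = 1σ̂–2σ̂, A = 2σ̂–3σ̂, * = beyond 3σ̂; sign = side of CL): 1:-C, 2:-C, 3:-B, 4:+A, 5:+A, 6:+B, 7:-C, 8:-B, 9:-C, 10:+C, 11:+C, 12:+B, 13:-C
Rule 2 (two of three consecutive points beyond the same 2σ limit) is satisfied at point 5.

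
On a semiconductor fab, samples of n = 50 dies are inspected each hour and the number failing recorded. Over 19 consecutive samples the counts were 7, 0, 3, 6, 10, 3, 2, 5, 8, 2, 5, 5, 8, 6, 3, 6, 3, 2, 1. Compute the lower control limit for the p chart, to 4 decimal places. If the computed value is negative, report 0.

0.0000

p̄ = Σdᵢ / (k·n) = 85 / (19 × 50) = 0.08947
LCL = p̄ − 3·√(p̄(1−p̄)/n) = 0.08947 − 3 × 0.04037 = -0.03162 → 0 (negative, so LCL = 0)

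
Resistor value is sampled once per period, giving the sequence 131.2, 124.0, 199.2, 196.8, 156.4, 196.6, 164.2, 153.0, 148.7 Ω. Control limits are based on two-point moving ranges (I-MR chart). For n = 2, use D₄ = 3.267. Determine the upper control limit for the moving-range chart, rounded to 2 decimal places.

87.11

Moving ranges: 7.2, 75.2, 2.4, 40.4, 40.2, 32.4, 11.2, 4.3; M̄R̄ = 213.3000 / 8 = 26.6625
UCL_MR = D₄·M̄R̄ = 3.267 × 26.6625 = 87.1064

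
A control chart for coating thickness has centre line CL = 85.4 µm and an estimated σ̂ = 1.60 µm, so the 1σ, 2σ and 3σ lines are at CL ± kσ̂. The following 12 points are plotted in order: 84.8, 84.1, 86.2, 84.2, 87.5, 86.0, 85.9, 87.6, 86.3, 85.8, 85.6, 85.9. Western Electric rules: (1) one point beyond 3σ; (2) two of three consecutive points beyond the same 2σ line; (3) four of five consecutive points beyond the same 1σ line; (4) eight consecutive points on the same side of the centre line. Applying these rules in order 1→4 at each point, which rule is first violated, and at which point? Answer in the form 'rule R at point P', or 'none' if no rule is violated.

Zone of each point (C = within 1σ̂, B = 1σ̂–2σ̂, A = 2σ̂–3σ̂, * = beyond 3σ̂; sign = side of CL): 1:-C, 2:-C, 3:+C, 4:-C, 5:+B, 6:+C, 7:+C, 8:+B, 9:+C, 10:+C, 11:+C, 12:+C
Rule 4 (eight consecutive points on the same side of the centre line) is satisfied at point 12.

rule 4 at point 12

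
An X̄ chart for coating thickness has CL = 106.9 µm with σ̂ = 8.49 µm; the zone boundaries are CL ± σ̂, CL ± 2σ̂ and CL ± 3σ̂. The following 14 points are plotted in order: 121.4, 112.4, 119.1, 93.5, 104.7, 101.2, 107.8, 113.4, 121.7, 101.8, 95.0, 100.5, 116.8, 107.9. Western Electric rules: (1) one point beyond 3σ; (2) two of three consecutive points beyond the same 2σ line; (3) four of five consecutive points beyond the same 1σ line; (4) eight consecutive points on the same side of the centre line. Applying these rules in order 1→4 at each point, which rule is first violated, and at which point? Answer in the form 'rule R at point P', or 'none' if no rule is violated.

Zone of each point (C = within 1σ̂, B = 1σ̂–2σ̂, A = 2σ̂–3σ̂, * = beyond 3σ̂; sign = side of CL): 1:+B, 2:+C, 3:+B, 4:-B, 5:-C, 6:-C, 7:+C, 8:+C, 9:+B, 10:-C, 11:-B, 12:-C, 13:+B, 14:+C
No rule fires across all 14 points.

none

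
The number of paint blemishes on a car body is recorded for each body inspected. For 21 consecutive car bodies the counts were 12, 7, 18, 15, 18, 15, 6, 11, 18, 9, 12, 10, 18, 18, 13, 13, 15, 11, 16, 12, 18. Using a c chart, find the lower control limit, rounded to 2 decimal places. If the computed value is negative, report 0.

2.52

c̄ = (12 + 7 + 18 + 15 + 18 + 15 + 6 + 11 + 18 + 9 + 12 + 10 + 18 + 18 + 13 + 13 + 15 + 11 + 16 + 12 + 18) / 21 = 285 / 21 = 13.5714
LCL = c̄ − 3√c̄ = 13.5714 − 3 × 3.6839 = 2.5196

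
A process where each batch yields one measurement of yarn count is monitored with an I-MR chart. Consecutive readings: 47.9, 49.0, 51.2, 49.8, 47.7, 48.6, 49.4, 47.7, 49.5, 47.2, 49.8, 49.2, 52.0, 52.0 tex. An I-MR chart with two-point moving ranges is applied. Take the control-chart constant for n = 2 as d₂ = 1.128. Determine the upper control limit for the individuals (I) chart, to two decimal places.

53.51

X̄ = (47.9 + 49.0 + 51.2 + 49.8 + 47.7 + 48.6 + 49.4 + 47.7 + 49.5 + 47.2 + 49.8 + 49.2 + 52.0 + 52.0) / 14 = 49.3571
Moving ranges: 1.1, 2.2, 1.4, 2.1, 0.9, 0.8, 1.7, 1.8, 2.3, 2.6, 0.6, 2.8, 0.0; M̄R̄ = 20.3000 / 13 = 1.5615
UCL = X̄ + 3·M̄R̄/d₂ = 49.3571 + 3 × 1.5615 / 1.128 = 53.5102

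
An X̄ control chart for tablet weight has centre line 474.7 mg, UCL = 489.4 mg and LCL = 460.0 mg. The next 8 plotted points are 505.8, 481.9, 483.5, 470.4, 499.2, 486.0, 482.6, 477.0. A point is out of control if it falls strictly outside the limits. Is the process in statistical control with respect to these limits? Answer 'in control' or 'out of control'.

out of control

Compare each point to [460.0, 489.4]: sample 1 = 505.8 > UCL; sample 5 = 499.2 > UCL.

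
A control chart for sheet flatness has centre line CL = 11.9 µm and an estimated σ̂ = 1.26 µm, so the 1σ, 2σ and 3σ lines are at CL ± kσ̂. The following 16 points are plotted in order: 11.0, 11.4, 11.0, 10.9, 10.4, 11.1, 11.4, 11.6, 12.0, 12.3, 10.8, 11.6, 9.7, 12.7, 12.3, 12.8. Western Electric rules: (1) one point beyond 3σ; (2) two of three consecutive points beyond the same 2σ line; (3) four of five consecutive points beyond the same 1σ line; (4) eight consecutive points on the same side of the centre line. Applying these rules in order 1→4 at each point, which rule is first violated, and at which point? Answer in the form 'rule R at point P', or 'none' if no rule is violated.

Zone of each point (C = within 1σ̂, B = 1σ̂–2σ̂, A = 2σ̂–3σ̂, * = beyond 3σ̂; sign = side of CL): 1:-C, 2:-C, 3:-C, 4:-C, 5:-B, 6:-C, 7:-C, 8:-C, 9:+C, 10:+C, 11:-C, 12:-C, 13:-B, 14:+C, 15:+C, 16:+C
Rule 4 (eight consecutive points on the same side of the centre line) is satisfied at point 8.

rule 4 at point 8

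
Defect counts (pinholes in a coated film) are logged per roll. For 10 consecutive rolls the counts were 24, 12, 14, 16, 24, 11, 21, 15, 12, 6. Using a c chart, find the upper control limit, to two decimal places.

27.31

c̄ = (24 + 12 + 14 + 16 + 24 + 11 + 21 + 15 + 12 + 6) / 10 = 155 / 10 = 15.5000
UCL = c̄ + 3√c̄ = 15.5000 + 3 × √15.5000 = 15.5000 + 3 × 3.9370 = 27.3110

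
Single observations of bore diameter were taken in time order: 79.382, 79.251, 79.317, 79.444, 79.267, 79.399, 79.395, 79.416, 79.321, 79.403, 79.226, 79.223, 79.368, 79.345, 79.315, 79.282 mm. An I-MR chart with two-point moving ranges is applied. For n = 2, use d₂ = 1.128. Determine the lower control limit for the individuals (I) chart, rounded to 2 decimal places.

79.11

X̄ = (79.382 + 79.251 + 79.317 + 79.444 + 79.267 + 79.399 + 79.395 + 79.416 + 79.321 + 79.403 + 79.226 + 79.223 + 79.368 + 79.345 + 79.315 + 79.282) / 16 = 79.3346
Moving ranges: 0.131, 0.066, 0.127, 0.177, 0.132, 0.004, 0.021, 0.095, 0.082, 0.177, 0.003, 0.145, 0.023, 0.030, 0.033; M̄R̄ = 1.2460 / 15 = 0.0831
LCL = X̄ − 3·M̄R̄/d₂ = 79.3346 − 3 × 0.0831 / 1.128 = 79.1137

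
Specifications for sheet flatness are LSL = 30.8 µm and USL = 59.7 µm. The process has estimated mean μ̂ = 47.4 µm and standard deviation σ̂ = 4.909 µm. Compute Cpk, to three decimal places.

0.835

Cpu = (USL − μ̂) / (3σ̂) = (59.7 − 47.4) / (3 × 4.909) = 0.8352; Cpl = (μ̂ − LSL) / (3σ̂) = (47.4 − 30.8) / (3 × 4.909) = 1.1272; Cpk = min(Cpu, Cpl) = 0.8352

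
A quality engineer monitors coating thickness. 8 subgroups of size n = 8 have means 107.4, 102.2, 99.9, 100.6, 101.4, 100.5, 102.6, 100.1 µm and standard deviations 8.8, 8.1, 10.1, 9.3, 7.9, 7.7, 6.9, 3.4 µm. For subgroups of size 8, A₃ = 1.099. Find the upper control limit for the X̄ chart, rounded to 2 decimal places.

110.38

X̄̄ = (107.4 + 102.2 + 99.9 + 100.6 + 101.4 + 100.5 + 102.6 + 100.1) / 8 = 101.8375
s̄ = (8.8 + 8.1 + 10.1 + 9.3 + 7.9 + 7.7 + 6.9 + 3.4) / 8 = 7.7750
UCL = X̄̄ + A₃·s̄ = 101.8375 + 1.099 × 7.7750 = 110.3822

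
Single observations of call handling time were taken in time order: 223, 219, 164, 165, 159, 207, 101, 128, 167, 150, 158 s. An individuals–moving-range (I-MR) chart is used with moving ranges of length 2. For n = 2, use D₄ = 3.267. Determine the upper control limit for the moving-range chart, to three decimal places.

101.604

Moving ranges: 4, 55, 1, 6, 48, 106, 27, 39, 17, 8; M̄R̄ = 311.0000 / 10 = 31.1000
UCL_MR = D₄·M̄R̄ = 3.267 × 31.1000 = 101.6037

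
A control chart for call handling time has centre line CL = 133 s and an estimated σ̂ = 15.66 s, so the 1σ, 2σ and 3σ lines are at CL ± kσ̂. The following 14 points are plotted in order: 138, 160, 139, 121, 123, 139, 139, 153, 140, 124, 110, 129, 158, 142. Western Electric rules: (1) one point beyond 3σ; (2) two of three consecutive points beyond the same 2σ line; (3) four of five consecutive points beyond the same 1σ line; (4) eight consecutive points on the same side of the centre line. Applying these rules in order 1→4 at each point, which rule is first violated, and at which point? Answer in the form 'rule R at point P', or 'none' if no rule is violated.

none

Zone of each point (C = within 1σ̂, B = 1σ̂–2σ̂, A = 2σ̂–3σ̂, * = beyond 3σ̂; sign = side of CL): 1:+C, 2:+B, 3:+C, 4:-C, 5:-C, 6:+C, 7:+C, 8:+B, 9:+C, 10:-C, 11:-B, 12:-C, 13:+B, 14:+C
No rule fires across all 14 points.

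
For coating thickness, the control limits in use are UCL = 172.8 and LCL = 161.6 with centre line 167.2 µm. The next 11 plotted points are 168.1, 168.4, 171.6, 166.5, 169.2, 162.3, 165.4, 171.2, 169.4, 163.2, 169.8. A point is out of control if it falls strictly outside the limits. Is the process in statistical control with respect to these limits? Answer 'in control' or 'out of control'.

in control

All 11 points lie within [161.6, 172.8].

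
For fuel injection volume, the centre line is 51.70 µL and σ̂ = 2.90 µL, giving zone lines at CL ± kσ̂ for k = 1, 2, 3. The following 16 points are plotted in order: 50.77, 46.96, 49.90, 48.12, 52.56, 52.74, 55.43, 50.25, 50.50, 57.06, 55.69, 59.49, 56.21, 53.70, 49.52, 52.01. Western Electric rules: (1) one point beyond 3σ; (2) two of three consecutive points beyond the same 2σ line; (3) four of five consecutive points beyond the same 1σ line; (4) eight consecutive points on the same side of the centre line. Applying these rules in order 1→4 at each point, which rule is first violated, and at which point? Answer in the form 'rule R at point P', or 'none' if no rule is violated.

rule 3 at point 13

Zone of each point (C = within 1σ̂, B = 1σ̂–2σ̂, A = 2σ̂–3σ̂, * = beyond 3σ̂; sign = side of CL): 1:-C, 2:-B, 3:-C, 4:-B, 5:+C, 6:+C, 7:+B, 8:-C, 9:-C, 10:+B, 11:+B, 12:+A, 13:+B, 14:+C, 15:-C, 16:+C
Rule 3 (four of five consecutive points beyond the same 1σ limit) is satisfied at point 13.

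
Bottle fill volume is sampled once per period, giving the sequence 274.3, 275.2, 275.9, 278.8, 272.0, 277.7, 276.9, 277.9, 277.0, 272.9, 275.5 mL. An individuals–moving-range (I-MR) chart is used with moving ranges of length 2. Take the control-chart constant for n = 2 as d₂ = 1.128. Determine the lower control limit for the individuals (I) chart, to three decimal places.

268.806

X̄ = (274.3 + 275.2 + 275.9 + 278.8 + 272.0 + 277.7 + 276.9 + 277.9 + 277.0 + 272.9 + 275.5) / 11 = 275.8273
Moving ranges: 0.9, 0.7, 2.9, 6.8, 5.7, 0.8, 1.0, 0.9, 4.1, 2.6; M̄R̄ = 26.4000 / 10 = 2.6400
LCL = X̄ − 3·M̄R̄/d₂ = 275.8273 − 3 × 2.6400 / 1.128 = 268.8060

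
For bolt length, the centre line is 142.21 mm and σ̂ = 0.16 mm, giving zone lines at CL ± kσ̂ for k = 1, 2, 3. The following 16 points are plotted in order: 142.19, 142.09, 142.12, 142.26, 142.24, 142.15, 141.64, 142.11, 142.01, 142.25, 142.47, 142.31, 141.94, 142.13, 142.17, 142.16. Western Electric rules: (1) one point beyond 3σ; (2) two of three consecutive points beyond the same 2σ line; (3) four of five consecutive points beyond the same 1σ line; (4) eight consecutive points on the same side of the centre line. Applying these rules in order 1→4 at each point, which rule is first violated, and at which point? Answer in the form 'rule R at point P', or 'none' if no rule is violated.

Zone of each point (C = within 1σ̂, B = 1σ̂–2σ̂, A = 2σ̂–3σ̂, * = beyond 3σ̂; sign = side of CL): 1:-C, 2:-C, 3:-C, 4:+C, 5:+C, 6:-C, 7:-*, 8:-C, 9:-B, 10:+C, 11:+B, 12:+C, 13:-B, 14:-C, 15:-C, 16:-C
Rule 1 (one point beyond the 3σ limits) is satisfied at point 7.

rule 1 at point 7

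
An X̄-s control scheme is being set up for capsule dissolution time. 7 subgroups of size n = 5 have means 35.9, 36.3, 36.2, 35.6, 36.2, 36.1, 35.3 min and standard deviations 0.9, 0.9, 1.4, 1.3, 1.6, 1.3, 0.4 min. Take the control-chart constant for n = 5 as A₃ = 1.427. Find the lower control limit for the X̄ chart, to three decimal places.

X̄̄ = (35.9 + 36.3 + 36.2 + 35.6 + 36.2 + 36.1 + 35.3) / 7 = 35.9429
s̄ = (0.9 + 0.9 + 1.4 + 1.3 + 1.6 + 1.3 + 0.4) / 7 = 1.1143
LCL = X̄̄ − A₃·s̄ = 35.9429 − 1.427 × 1.1143 = 34.3528

34.353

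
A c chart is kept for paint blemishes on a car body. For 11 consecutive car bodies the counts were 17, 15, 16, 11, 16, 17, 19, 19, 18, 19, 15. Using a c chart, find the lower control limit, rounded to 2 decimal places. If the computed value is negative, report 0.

4.34

c̄ = (17 + 15 + 16 + 11 + 16 + 17 + 19 + 19 + 18 + 19 + 15) / 11 = 182 / 11 = 16.5455
LCL = c̄ − 3√c̄ = 16.5455 − 3 × 4.0676 = 4.3426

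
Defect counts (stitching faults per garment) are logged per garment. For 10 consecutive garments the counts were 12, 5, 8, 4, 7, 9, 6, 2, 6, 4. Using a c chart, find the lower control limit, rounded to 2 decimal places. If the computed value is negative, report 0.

0.00

c̄ = (12 + 5 + 8 + 4 + 7 + 9 + 6 + 2 + 6 + 4) / 10 = 63 / 10 = 6.3000
LCL = c̄ − 3√c̄ = 6.3000 − 3 × 2.5100 = -1.2299 → 0 (cannot be negative)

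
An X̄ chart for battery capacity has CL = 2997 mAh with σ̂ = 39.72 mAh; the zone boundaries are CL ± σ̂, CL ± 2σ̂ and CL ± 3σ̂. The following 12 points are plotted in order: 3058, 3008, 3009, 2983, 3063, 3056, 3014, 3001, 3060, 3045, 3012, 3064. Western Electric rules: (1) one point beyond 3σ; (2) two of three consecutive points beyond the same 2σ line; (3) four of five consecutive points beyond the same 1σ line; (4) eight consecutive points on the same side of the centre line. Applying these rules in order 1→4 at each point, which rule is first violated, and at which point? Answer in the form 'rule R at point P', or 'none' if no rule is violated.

rule 4 at point 12

Zone of each point (C = within 1σ̂, B = 1σ̂–2σ̂, A = 2σ̂–3σ̂, * = beyond 3σ̂; sign = side of CL): 1:+B, 2:+C, 3:+C, 4:-C, 5:+B, 6:+B, 7:+C, 8:+C, 9:+B, 10:+B, 11:+C, 12:+B
Rule 4 (eight consecutive points on the same side of the centre line) is satisfied at point 12.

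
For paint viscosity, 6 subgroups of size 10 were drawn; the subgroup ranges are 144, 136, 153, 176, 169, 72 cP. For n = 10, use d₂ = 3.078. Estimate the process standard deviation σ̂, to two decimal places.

46.03

R̄ = (144 + 136 + 153 + 176 + 169 + 72) / 6 = 141.6667
σ̂ = R̄ / d₂ = 141.6667 / 3.078 = 46.0256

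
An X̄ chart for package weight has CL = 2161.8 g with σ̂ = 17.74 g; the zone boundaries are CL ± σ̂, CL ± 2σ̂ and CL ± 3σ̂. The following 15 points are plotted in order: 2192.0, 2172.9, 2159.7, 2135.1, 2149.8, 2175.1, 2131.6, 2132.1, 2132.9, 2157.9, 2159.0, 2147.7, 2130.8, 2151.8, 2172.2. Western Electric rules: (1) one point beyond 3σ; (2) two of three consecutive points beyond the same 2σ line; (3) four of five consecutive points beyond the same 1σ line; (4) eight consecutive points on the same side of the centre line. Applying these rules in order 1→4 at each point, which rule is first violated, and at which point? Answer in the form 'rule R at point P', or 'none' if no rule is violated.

rule 4 at point 14

Zone of each point (C = within 1σ̂, B = 1σ̂–2σ̂, A = 2σ̂–3σ̂, * = beyond 3σ̂; sign = side of CL): 1:+B, 2:+C, 3:-C, 4:-B, 5:-C, 6:+C, 7:-B, 8:-B, 9:-B, 10:-C, 11:-C, 12:-C, 13:-B, 14:-C, 15:+C
Rule 4 (eight consecutive points on the same side of the centre line) is satisfied at point 14.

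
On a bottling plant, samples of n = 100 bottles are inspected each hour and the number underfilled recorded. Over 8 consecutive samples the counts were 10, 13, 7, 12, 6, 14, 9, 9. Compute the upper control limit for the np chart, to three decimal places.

19.000

p̄ = Σdᵢ / (k·n) = 80 / (8 × 100) = 0.10000
UCL = np̄ + 3·√(np̄(1−p̄)) = 10.0000 + 3 × √(10.0000×0.90000) = 10.0000 + 3 × 3.0000 = 19.0000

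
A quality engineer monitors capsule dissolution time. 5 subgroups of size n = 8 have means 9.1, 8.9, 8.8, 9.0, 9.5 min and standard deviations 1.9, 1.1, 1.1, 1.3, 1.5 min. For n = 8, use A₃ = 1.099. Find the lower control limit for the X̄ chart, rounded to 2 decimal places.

X̄̄ = (9.1 + 8.9 + 8.8 + 9.0 + 9.5) / 5 = 9.0600
s̄ = (1.9 + 1.1 + 1.1 + 1.3 + 1.5) / 5 = 1.3800
LCL = X̄̄ − A₃·s̄ = 9.0600 − 1.099 × 1.3800 = 7.5434

7.54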